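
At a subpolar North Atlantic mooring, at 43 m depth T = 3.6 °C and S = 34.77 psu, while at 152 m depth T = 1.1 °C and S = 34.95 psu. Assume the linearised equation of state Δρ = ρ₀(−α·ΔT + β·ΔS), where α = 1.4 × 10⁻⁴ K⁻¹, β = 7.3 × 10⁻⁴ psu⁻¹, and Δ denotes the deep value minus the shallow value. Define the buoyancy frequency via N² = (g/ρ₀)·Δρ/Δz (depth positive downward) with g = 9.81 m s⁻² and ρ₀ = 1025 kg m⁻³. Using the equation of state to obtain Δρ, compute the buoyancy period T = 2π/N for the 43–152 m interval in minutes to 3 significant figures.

15.9 min

ΔT = -2.5 K, ΔS = +0.18 psu (deep − shallow).
Δρ/ρ₀ = −αΔT + βΔS = 3.50 × 10⁻⁴ + 1.314 × 10⁻⁴ = 4.814 × 10⁻⁴, so Δρ ≈ 0.4934 kg m⁻³.
N² = (g/ρ₀)·Δρ/Δz = g·(Δρ/ρ₀)/Δz = 9.81 × 4.814 × 10⁻⁴ / 109 = 4.3326 × 10⁻⁵ s⁻².
N = √(4.3326 × 10⁻⁵) = 6.5822 × 10⁻³ rad s⁻¹ → T = 2π/N = 954.57 s = 15.910 min ≈ 15.9 min.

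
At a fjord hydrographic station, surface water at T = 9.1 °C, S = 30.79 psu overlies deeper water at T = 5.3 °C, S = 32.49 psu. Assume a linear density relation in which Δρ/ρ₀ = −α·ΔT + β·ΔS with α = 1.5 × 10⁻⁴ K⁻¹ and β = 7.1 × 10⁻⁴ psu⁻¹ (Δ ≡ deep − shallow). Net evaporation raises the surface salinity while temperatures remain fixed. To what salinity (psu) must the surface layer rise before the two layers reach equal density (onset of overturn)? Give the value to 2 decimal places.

33.29 psu

Neutral buoyancy requires −α(T_deep − T_surf) + β(S_deep − S_surf′) = 0.
S_surf′ = S_deep − (α/β)·ΔT = 32.49 − (1.5 × 10⁻⁴/7.1 × 10⁻⁴)·(-3.8) = 33.2928 psu.
Increase required: 33.2928 − 30.79 = 2.5028 psu.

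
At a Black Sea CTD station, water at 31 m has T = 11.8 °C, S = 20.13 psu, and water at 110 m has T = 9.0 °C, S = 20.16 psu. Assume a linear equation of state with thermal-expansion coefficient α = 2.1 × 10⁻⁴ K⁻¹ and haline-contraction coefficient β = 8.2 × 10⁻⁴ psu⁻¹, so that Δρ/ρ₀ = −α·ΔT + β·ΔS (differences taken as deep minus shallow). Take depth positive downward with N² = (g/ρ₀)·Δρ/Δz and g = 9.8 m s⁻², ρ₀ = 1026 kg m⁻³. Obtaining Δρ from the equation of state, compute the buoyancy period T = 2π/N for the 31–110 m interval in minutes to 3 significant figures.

ΔT = -2.8 K, ΔS = +0.03 psu (deep − shallow).
Δρ/ρ₀ = −αΔT + βΔS = 5.88 × 10⁻⁴ + 2.46 × 10⁻⁵ = 6.126 × 10⁻⁴, so Δρ ≈ 0.6285 kg m⁻³.
N² = (g/ρ₀)·Δρ/Δz = g·(Δρ/ρ₀)/Δz = 9.8 × 6.126 × 10⁻⁴ / 79 = 7.5993 × 10⁻⁵ s⁻².
N = √(7.5993 × 10⁻⁵) = 8.7174 × 10⁻³ rad s⁻¹ → T = 2π/N = 720.76 s = 12.013 min ≈ 12.0 min.

12.0 min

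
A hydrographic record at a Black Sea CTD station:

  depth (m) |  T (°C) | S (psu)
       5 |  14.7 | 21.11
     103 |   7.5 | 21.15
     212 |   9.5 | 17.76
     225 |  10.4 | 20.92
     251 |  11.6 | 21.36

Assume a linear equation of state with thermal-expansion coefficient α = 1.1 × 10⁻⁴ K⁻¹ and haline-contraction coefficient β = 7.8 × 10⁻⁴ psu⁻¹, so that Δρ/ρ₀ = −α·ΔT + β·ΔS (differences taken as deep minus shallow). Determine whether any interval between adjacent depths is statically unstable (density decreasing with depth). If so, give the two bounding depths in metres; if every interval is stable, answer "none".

103–212 m

Evaluate Δρ/ρ₀ = −αΔT + βΔS across each adjacent pair:
  5–103 m: −αΔT+βΔS = −(1.1 × 10⁻⁴)(-7.2)+(7.8 × 10⁻⁴)(+0.04) = 8.2 × 10⁻⁴ → stable
  103–212 m: −αΔT+βΔS = −(1.1 × 10⁻⁴)(+2.0)+(7.8 × 10⁻⁴)(-3.39) = -2.9 × 10⁻³ → UNSTABLE
  212–225 m: −αΔT+βΔS = −(1.1 × 10⁻⁴)(+0.9)+(7.8 × 10⁻⁴)(+3.16) = 2.4 × 10⁻³ → stable
  225–251 m: −αΔT+βΔS = −(1.1 × 10⁻⁴)(+1.2)+(7.8 × 10⁻⁴)(+0.44) = 2.1 × 10⁻⁴ → stable
The 103–212 m interval has Δρ < 0: lighter water underlies denser water.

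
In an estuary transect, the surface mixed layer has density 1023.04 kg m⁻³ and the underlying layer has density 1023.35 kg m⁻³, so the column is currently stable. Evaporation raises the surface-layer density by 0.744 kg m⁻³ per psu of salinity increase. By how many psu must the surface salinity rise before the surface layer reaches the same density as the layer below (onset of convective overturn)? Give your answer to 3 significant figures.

0.417 psu

Density deficit of the surface layer: 1023.35 − 1023.04 = 0.31 kg m⁻³.
Required change = 0.31 / 0.744 = 0.417 psu.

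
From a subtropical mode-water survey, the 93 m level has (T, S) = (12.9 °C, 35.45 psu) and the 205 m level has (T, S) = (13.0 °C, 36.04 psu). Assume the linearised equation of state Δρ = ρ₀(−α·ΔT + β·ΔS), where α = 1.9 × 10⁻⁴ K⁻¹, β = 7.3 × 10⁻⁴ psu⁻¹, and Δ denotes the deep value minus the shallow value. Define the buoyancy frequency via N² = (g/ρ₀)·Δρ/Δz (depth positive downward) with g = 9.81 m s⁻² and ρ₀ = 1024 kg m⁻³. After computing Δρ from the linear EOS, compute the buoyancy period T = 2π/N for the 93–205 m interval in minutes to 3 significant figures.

ΔT = +0.1 K, ΔS = +0.59 psu (deep − shallow).
Δρ/ρ₀ = −αΔT + βΔS = -1.90 × 10⁻⁵ + 4.307 × 10⁻⁴ = 4.117 × 10⁻⁴, so Δρ ≈ 0.4216 kg m⁻³.
N² = (g/ρ₀)·Δρ/Δz = g·(Δρ/ρ₀)/Δz = 9.81 × 4.117 × 10⁻⁴ / 112 = 3.6061 × 10⁻⁵ s⁻².
N = √(3.6061 × 10⁻⁵) = 6.0051 × 10⁻³ rad s⁻¹ → T = 2π/N = 1.0463 × 10³ s = 17.438 min ≈ 17.4 min.

17.4 min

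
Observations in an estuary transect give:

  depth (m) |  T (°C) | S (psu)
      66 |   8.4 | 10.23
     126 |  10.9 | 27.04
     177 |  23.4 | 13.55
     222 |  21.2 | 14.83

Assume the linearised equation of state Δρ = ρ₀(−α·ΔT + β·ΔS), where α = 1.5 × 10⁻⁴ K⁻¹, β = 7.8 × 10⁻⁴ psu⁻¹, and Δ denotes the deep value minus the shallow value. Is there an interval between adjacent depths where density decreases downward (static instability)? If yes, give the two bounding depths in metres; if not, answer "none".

126–177 m

Evaluate Δρ/ρ₀ = −αΔT + βΔS across each adjacent pair:
  66–126 m: −αΔT+βΔS = −(1.5 × 10⁻⁴)(+2.5)+(7.8 × 10⁻⁴)(+16.81) = 0.013 → stable
  126–177 m: −αΔT+βΔS = −(1.5 × 10⁻⁴)(+12.5)+(7.8 × 10⁻⁴)(-13.49) = -0.012 → UNSTABLE
  177–222 m: −αΔT+βΔS = −(1.5 × 10⁻⁴)(-2.2)+(7.8 × 10⁻⁴)(+1.28) = 1.3 × 10⁻³ → stable
The 126–177 m interval has Δρ < 0: lighter water underlies denser water.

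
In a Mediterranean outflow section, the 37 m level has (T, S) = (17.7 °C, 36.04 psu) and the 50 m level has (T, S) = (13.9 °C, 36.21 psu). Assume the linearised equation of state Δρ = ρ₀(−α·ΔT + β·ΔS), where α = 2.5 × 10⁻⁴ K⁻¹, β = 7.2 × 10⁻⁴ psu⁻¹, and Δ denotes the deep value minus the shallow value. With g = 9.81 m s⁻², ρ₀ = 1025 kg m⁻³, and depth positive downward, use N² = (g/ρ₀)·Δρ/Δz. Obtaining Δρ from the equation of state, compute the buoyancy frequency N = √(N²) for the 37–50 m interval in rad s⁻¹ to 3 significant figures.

ΔT = -3.8 K, ΔS = +0.17 psu (deep − shallow).
Δρ/ρ₀ = −αΔT + βΔS = 9.50 × 10⁻⁴ + 1.224 × 10⁻⁴ = 1.0724 × 10⁻³, so Δρ ≈ 1.099 kg m⁻³.
N² = (g/ρ₀)·Δρ/Δz = g·(Δρ/ρ₀)/Δz = 9.81 × 1.0724 × 10⁻³ / 13 = 8.0925 × 10⁻⁴ s⁻².
N = √(8.0925 × 10⁻⁴) = 0.028447 rad s⁻¹ ≈ 0.0284 rad s⁻¹.

0.0284 rad s⁻¹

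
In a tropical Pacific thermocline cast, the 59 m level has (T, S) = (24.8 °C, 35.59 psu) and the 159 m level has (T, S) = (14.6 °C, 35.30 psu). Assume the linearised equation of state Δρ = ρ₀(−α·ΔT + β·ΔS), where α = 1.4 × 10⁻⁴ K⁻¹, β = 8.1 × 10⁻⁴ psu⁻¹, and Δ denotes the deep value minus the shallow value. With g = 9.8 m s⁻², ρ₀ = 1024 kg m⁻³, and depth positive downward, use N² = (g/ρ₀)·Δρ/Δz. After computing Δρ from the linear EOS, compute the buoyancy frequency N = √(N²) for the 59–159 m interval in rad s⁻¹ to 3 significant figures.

0.0108 rad s⁻¹

ΔT = -10.2 K, ΔS = -0.29 psu (deep − shallow).
Δρ/ρ₀ = −αΔT + βΔS = 1.428 × 10⁻³ − 2.349 × 10⁻⁴ = 1.1931 × 10⁻³, so Δρ ≈ 1.222 kg m⁻³.
N² = (g/ρ₀)·Δρ/Δz = g·(Δρ/ρ₀)/Δz = 9.8 × 1.1931 × 10⁻³ / 100 = 1.1692 × 10⁻⁴ s⁻².
N = √(1.1692 × 10⁻⁴) = 0.010813 rad s⁻¹ ≈ 0.0108 rad s⁻¹.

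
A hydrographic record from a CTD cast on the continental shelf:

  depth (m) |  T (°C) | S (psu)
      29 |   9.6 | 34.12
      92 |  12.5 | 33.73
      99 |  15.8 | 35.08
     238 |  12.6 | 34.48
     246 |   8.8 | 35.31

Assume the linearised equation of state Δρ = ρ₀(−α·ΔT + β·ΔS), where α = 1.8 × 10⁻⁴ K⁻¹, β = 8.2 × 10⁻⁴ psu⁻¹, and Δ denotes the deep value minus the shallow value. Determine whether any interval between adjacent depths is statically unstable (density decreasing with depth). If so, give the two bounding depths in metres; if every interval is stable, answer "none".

Evaluate Δρ/ρ₀ = −αΔT + βΔS across each adjacent pair:
  29–92 m: −αΔT+βΔS = −(1.8 × 10⁻⁴)(+2.9)+(8.2 × 10⁻⁴)(-0.39) = -8.4 × 10⁻⁴ → UNSTABLE
  92–99 m: −αΔT+βΔS = −(1.8 × 10⁻⁴)(+3.3)+(8.2 × 10⁻⁴)(+1.35) = 5.1 × 10⁻⁴ → stable
  99–238 m: −αΔT+βΔS = −(1.8 × 10⁻⁴)(-3.2)+(8.2 × 10⁻⁴)(-0.60) = 8.4 × 10⁻⁵ → stable
  238–246 m: −αΔT+βΔS = −(1.8 × 10⁻⁴)(-3.8)+(8.2 × 10⁻⁴)(+0.83) = 1.4 × 10⁻³ → stable
The 29–92 m interval has Δρ < 0: lighter water underlies denser water.

29–92 m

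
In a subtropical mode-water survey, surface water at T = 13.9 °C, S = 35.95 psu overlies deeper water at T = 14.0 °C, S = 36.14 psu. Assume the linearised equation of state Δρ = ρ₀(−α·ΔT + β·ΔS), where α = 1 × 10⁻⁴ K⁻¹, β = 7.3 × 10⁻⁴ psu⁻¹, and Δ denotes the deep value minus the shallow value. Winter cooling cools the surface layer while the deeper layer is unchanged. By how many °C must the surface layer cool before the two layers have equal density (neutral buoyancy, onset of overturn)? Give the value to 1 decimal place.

1.3 °C

Neutral buoyancy requires Δρ = 0, i.e. −α(T_deep − T_surf′) + β(S_deep − S_surf) = 0.
T_surf′ = T_deep − (β/α)·ΔS = 14.0 − (7.3 × 10⁻⁴/1 × 10⁻⁴)·(+0.19) = 12.613 °C.
Cooling required: 13.9 − (12.613) = 1.287 °C.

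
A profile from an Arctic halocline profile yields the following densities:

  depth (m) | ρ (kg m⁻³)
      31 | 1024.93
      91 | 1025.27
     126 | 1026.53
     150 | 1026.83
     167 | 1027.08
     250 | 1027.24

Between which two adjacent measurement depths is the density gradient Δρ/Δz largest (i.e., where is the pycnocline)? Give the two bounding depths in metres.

Compute the density gradient over each adjacent pair:
  31–91 m: Δρ/Δz = 0.34/60 = 5.7 × 10⁻³ kg m⁻⁴
  91–126 m: Δρ/Δz = 1.26/35 = 0.036 kg m⁻⁴
  126–150 m: Δρ/Δz = 0.30/24 = 0.012 kg m⁻⁴
  150–167 m: Δρ/Δz = 0.25/17 = 0.015 kg m⁻⁴
  167–250 m: Δρ/Δz = 0.16/83 = 1.9 × 10⁻³ kg m⁻⁴
The largest gradient is in the 91–126 m interval — the pycnocline.

91–126 m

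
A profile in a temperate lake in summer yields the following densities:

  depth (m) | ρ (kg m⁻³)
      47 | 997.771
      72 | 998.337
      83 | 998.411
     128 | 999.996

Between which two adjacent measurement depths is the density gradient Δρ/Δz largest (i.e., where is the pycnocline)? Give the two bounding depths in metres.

Compute the density gradient over each adjacent pair:
  47–72 m: Δρ/Δz = 0.566/25 = 0.023 kg m⁻⁴
  72–83 m: Δρ/Δz = 0.074/11 = 6.7 × 10⁻³ kg m⁻⁴
  83–128 m: Δρ/Δz = 1.585/45 = 0.035 kg m⁻⁴
The largest gradient is in the 83–128 m interval — the pycnocline.

83–128 m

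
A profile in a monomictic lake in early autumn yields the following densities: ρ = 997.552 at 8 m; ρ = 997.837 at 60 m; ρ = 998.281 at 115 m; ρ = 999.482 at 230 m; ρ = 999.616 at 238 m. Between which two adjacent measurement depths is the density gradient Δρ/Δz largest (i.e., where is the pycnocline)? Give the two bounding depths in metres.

Compute the density gradient over each adjacent pair:
  8–60 m: Δρ/Δz = 0.285/52 = 5.5 × 10⁻³ kg m⁻⁴
  60–115 m: Δρ/Δz = 0.444/55 = 8.1 × 10⁻³ kg m⁻⁴
  115–230 m: Δρ/Δz = 1.201/115 = 0.010 kg m⁻⁴
  230–238 m: Δρ/Δz = 0.134/8 = 0.017 kg m⁻⁴
The largest gradient is in the 230–238 m interval — the pycnocline.

230–238 m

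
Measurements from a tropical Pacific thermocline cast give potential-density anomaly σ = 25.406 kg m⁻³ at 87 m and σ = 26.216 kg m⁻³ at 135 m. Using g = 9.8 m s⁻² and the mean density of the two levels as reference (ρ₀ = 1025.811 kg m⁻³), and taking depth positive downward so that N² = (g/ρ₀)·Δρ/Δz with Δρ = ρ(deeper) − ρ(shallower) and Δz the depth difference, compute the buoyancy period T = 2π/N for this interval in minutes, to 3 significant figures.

Δρ = 1026.216 − 1025.406 = 0.810 kg m⁻³ over Δz = 135 − 87 = 48 m.
N² = (9.8/1025.811) × (0.810/48) = 1.6121 × 10⁻⁴ s⁻².
N = √(1.6121 × 10⁻⁴) = 0.012697 rad s⁻¹, so T = 2π/N = 494.86 s = 8.2477 min ≈ 8.25 min.

8.25 min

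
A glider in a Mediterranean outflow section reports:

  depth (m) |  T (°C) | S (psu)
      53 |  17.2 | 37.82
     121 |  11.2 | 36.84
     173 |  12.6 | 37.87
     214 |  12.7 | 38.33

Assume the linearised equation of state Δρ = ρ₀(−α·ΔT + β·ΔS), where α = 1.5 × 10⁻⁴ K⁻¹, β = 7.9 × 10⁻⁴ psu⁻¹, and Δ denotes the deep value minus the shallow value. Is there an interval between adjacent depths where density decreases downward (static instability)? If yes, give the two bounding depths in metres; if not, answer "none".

none

Evaluate Δρ/ρ₀ = −αΔT + βΔS across each adjacent pair:
  53–121 m: −αΔT+βΔS = −(1.5 × 10⁻⁴)(-6.0)+(7.9 × 10⁻⁴)(-0.98) = 1.3 × 10⁻⁴ → stable
  121–173 m: −αΔT+βΔS = −(1.5 × 10⁻⁴)(+1.4)+(7.9 × 10⁻⁴)(+1.03) = 6.0 × 10⁻⁴ → stable
  173–214 m: −αΔT+βΔS = −(1.5 × 10⁻⁴)(+0.1)+(7.9 × 10⁻⁴)(+0.46) = 3.5 × 10⁻⁴ → stable
Every interval has Δρ > 0: the column is stably stratified throughout.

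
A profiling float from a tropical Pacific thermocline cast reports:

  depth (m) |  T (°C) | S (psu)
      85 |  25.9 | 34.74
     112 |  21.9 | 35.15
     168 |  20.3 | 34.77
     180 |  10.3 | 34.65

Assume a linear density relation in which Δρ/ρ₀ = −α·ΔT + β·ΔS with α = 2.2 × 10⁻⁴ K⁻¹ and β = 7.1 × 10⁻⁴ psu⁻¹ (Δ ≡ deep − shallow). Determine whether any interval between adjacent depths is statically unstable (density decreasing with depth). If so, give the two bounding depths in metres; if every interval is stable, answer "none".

none

Evaluate Δρ/ρ₀ = −αΔT + βΔS across each adjacent pair:
  85–112 m: −αΔT+βΔS = −(2.2 × 10⁻⁴)(-4.0)+(7.1 × 10⁻⁴)(+0.41) = 1.2 × 10⁻³ → stable
  112–168 m: −αΔT+βΔS = −(2.2 × 10⁻⁴)(-1.6)+(7.1 × 10⁻⁴)(-0.38) = 8.2 × 10⁻⁵ → stable
  168–180 m: −αΔT+βΔS = −(2.2 × 10⁻⁴)(-10.0)+(7.1 × 10⁻⁴)(-0.12) = 2.1 × 10⁻³ → stable
Every interval has Δρ > 0: the column is stably stratified throughout.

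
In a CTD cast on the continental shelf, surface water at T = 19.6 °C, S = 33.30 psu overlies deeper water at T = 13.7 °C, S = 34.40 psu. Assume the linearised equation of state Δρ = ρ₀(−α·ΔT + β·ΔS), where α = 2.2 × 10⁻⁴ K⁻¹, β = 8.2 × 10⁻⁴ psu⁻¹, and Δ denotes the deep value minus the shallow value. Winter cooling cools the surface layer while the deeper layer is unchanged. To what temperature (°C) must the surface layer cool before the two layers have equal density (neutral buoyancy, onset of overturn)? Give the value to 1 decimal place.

9.6 °C

Neutral buoyancy requires Δρ = 0, i.e. −α(T_deep − T_surf′) + β(S_deep − S_surf) = 0.
T_surf′ = T_deep − (β/α)·ΔS = 13.7 − (8.2 × 10⁻⁴/2.2 × 10⁻⁴)·(+1.10) = 9.600 °C.
Cooling required: 19.6 − (9.600) = 10.000 °C.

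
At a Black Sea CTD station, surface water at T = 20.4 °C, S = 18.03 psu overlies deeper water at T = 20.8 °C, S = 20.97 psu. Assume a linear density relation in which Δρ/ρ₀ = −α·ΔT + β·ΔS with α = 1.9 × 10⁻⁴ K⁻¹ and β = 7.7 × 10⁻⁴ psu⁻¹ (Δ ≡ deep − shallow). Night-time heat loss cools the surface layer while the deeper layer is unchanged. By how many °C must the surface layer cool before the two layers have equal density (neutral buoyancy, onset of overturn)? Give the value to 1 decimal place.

11.5 °C

Neutral buoyancy requires Δρ = 0, i.e. −α(T_deep − T_surf′) + β(S_deep − S_surf) = 0.
T_surf′ = T_deep − (β/α)·ΔS = 20.8 − (7.7 × 10⁻⁴/1.9 × 10⁻⁴)·(+2.94) = 8.885 °C.
Cooling required: 20.4 − (8.885) = 11.515 °C.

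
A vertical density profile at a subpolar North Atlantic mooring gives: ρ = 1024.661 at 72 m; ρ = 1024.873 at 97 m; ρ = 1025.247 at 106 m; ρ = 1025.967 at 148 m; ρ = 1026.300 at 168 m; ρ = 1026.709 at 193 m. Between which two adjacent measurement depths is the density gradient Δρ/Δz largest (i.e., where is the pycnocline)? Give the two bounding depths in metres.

Compute the density gradient over each adjacent pair:
  72–97 m: Δρ/Δz = 0.212/25 = 8.5 × 10⁻³ kg m⁻⁴
  97–106 m: Δρ/Δz = 0.374/9 = 0.042 kg m⁻⁴
  106–148 m: Δρ/Δz = 0.720/42 = 0.017 kg m⁻⁴
  148–168 m: Δρ/Δz = 0.333/20 = 0.017 kg m⁻⁴
  168–193 m: Δρ/Δz = 0.409/25 = 0.016 kg m⁻⁴
The largest gradient is in the 97–106 m interval — the pycnocline.

97–106 m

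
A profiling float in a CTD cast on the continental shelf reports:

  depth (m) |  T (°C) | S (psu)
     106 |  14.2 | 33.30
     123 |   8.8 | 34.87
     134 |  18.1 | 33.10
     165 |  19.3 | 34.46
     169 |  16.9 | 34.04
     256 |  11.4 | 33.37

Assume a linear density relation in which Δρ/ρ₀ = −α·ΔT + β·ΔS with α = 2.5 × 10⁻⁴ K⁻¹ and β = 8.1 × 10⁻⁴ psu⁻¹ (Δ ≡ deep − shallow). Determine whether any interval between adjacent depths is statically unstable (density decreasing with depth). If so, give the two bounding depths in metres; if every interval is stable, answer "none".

Evaluate Δρ/ρ₀ = −αΔT + βΔS across each adjacent pair:
  106–123 m: −αΔT+βΔS = −(2.5 × 10⁻⁴)(-5.4)+(8.1 × 10⁻⁴)(+1.57) = 2.6 × 10⁻³ → stable
  123–134 m: −αΔT+βΔS = −(2.5 × 10⁻⁴)(+9.3)+(8.1 × 10⁻⁴)(-1.77) = -3.8 × 10⁻³ → UNSTABLE
  134–165 m: −αΔT+βΔS = −(2.5 × 10⁻⁴)(+1.2)+(8.1 × 10⁻⁴)(+1.36) = 8.0 × 10⁻⁴ → stable
  165–169 m: −αΔT+βΔS = −(2.5 × 10⁻⁴)(-2.4)+(8.1 × 10⁻⁴)(-0.42) = 2.6 × 10⁻⁴ → stable
  169–256 m: −αΔT+βΔS = −(2.5 × 10⁻⁴)(-5.5)+(8.1 × 10⁻⁴)(-0.67) = 8.3 × 10⁻⁴ → stable
The 123–134 m interval has Δρ < 0: lighter water underlies denser water.

123–134 m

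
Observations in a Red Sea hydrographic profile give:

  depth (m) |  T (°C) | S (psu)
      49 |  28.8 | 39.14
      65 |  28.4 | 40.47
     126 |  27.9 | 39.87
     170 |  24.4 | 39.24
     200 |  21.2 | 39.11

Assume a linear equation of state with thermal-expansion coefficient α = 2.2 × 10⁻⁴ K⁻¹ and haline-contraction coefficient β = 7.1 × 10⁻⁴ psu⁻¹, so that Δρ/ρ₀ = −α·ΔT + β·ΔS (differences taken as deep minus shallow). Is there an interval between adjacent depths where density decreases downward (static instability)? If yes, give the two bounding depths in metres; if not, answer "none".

Evaluate Δρ/ρ₀ = −αΔT + βΔS across each adjacent pair:
  49–65 m: −αΔT+βΔS = −(2.2 × 10⁻⁴)(-0.4)+(7.1 × 10⁻⁴)(+1.33) = 1.0 × 10⁻³ → stable
  65–126 m: −αΔT+βΔS = −(2.2 × 10⁻⁴)(-0.5)+(7.1 × 10⁻⁴)(-0.60) = -3.2 × 10⁻⁴ → UNSTABLE
  126–170 m: −αΔT+βΔS = −(2.2 × 10⁻⁴)(-3.5)+(7.1 × 10⁻⁴)(-0.63) = 3.2 × 10⁻⁴ → stable
  170–200 m: −αΔT+βΔS = −(2.2 × 10⁻⁴)(-3.2)+(7.1 × 10⁻⁴)(-0.13) = 6.1 × 10⁻⁴ → stable
The 65–126 m interval has Δρ < 0: lighter water underlies denser water.

65–126 m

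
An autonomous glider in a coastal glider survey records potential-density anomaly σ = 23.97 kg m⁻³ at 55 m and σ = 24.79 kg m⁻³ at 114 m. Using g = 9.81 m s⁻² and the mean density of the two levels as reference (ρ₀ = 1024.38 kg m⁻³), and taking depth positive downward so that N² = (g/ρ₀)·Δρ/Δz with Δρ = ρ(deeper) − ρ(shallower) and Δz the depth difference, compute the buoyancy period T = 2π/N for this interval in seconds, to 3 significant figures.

Δρ = 1024.79 − 1023.97 = 0.82 kg m⁻³ over Δz = 114 − 55 = 59 m.
N² = (9.81/1024.38) × (0.82/59) = 1.3310 × 10⁻⁴ s⁻².
N = √(1.3310 × 10⁻⁴) = 0.011537 rad s⁻¹, so T = 2π/N = 544.61 s ≈ 545 s.
Since Δρ > 0 the layer is stably stratified.

545 s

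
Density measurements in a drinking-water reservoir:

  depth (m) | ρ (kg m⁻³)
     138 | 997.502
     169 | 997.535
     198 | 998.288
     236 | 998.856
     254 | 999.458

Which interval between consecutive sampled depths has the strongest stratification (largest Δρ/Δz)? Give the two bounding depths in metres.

236–254 m

Compute the density gradient over each adjacent pair:
  138–169 m: Δρ/Δz = 0.033/31 = 1.1 × 10⁻³ kg m⁻⁴
  169–198 m: Δρ/Δz = 0.753/29 = 0.026 kg m⁻⁴
  198–236 m: Δρ/Δz = 0.568/38 = 0.015 kg m⁻⁴
  236–254 m: Δρ/Δz = 0.602/18 = 0.033 kg m⁻⁴
The largest gradient is in the 236–254 m interval — the pycnocline.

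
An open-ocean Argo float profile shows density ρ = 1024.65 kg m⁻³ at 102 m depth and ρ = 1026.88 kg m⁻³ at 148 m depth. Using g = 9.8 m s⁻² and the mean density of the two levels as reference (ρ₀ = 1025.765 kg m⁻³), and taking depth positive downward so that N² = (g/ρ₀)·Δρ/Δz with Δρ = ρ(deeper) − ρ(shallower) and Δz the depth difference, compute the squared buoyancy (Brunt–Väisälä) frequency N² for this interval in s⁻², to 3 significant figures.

Δρ = 1026.88 − 1024.65 = 2.23 kg m⁻³ over Δz = 148 − 102 = 46 m.
N² = (9.8/1025.765) × (2.23/46) = 4.6315 × 10⁻⁴ s⁻² ≈ 4.63 × 10⁻⁴ s⁻².

4.63 × 10⁻⁴ s⁻²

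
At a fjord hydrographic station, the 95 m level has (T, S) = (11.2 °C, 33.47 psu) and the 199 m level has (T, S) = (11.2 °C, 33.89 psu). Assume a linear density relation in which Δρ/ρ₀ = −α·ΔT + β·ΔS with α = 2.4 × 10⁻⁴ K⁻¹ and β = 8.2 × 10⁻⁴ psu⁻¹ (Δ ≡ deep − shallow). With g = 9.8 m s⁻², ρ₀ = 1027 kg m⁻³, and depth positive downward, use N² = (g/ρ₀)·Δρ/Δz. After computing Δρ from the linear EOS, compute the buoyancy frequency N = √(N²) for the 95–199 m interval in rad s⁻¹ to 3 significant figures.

ΔT = +0.0 K, ΔS = +0.42 psu (deep − shallow).
Δρ/ρ₀ = −αΔT + βΔS = 0 + 3.444 × 10⁻⁴ = 3.444 × 10⁻⁴, so Δρ ≈ 0.3537 kg m⁻³.
N² = (g/ρ₀)·Δρ/Δz = g·(Δρ/ρ₀)/Δz = 9.8 × 3.444 × 10⁻⁴ / 104 = 3.2453 × 10⁻⁵ s⁻².
N = √(3.2453 × 10⁻⁵) = 5.6968 × 10⁻³ rad s⁻¹ ≈ 5.70 × 10⁻³ rad s⁻¹.

5.70 × 10⁻³ rad s⁻¹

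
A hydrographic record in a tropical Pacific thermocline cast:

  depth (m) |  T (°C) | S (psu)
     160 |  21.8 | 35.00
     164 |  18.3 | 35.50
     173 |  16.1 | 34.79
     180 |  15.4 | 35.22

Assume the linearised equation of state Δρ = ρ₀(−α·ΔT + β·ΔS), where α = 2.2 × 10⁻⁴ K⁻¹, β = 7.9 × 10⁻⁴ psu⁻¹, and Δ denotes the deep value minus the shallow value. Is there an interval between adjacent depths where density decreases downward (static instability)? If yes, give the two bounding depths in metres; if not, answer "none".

Evaluate Δρ/ρ₀ = −αΔT + βΔS across each adjacent pair:
  160–164 m: −αΔT+βΔS = −(2.2 × 10⁻⁴)(-3.5)+(7.9 × 10⁻⁴)(+0.50) = 1.2 × 10⁻³ → stable
  164–173 m: −αΔT+βΔS = −(2.2 × 10⁻⁴)(-2.2)+(7.9 × 10⁻⁴)(-0.71) = -7.7 × 10⁻⁵ → UNSTABLE
  173–180 m: −αΔT+βΔS = −(2.2 × 10⁻⁴)(-0.7)+(7.9 × 10⁻⁴)(+0.43) = 4.9 × 10⁻⁴ → stable
The 164–173 m interval has Δρ < 0: lighter water underlies denser water.

164–173 m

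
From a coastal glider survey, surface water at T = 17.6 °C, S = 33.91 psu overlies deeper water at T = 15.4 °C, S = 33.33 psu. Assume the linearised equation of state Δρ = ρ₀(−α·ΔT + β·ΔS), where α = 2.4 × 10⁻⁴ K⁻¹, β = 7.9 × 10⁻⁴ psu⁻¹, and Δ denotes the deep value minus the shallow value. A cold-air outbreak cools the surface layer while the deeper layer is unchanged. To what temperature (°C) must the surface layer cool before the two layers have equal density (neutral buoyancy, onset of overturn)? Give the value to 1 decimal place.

17.3 °C

Neutral buoyancy requires Δρ = 0, i.e. −α(T_deep − T_surf′) + β(S_deep − S_surf) = 0.
T_surf′ = T_deep − (β/α)·ΔS = 15.4 − (7.9 × 10⁻⁴/2.4 × 10⁻⁴)·(-0.58) = 17.309 °C.
Cooling required: 17.6 − (17.309) = 0.291 °C.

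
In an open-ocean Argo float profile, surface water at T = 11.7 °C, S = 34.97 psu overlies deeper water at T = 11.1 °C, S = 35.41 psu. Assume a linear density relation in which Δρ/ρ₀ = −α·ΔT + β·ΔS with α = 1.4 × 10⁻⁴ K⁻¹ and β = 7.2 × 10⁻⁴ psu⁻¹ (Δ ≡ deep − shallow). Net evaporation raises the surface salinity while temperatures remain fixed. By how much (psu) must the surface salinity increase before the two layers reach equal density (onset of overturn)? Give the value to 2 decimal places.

Neutral buoyancy requires −α(T_deep − T_surf) + β(S_deep − S_surf′) = 0.
S_surf′ = S_deep − (α/β)·ΔT = 35.41 − (1.4 × 10⁻⁴/7.2 × 10⁻⁴)·(-0.6) = 35.5267 psu.
Increase required: 35.5267 − 34.97 = 0.5567 psu.

0.56 psu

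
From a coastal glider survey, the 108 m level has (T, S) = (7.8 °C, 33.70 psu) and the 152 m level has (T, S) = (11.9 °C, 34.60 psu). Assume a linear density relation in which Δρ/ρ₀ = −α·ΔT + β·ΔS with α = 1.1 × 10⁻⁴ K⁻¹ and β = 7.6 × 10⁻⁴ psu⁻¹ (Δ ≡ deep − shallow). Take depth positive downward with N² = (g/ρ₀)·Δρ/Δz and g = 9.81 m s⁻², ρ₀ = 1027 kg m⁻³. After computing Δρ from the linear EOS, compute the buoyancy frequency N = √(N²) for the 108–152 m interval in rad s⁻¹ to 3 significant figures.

ΔT = +4.1 K, ΔS = +0.90 psu (deep − shallow).
Δρ/ρ₀ = −αΔT + βΔS = -4.51 × 10⁻⁴ + 6.84 × 10⁻⁴ = 2.33 × 10⁻⁴, so Δρ ≈ 0.2393 kg m⁻³.
N² = (g/ρ₀)·Δρ/Δz = g·(Δρ/ρ₀)/Δz = 9.81 × 2.33 × 10⁻⁴ / 44 = 5.1948 × 10⁻⁵ s⁻².
N = √(5.1948 × 10⁻⁵) = 7.2075 × 10⁻³ rad s⁻¹ ≈ 7.21 × 10⁻³ rad s⁻¹.

7.21 × 10⁻³ rad s⁻¹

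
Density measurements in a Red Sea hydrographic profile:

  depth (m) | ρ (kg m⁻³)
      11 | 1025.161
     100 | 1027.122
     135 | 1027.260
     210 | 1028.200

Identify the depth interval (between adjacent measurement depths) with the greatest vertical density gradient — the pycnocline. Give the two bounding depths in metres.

11–100 m

Compute the density gradient over each adjacent pair:
  11–100 m: Δρ/Δz = 1.961/89 = 0.022 kg m⁻⁴
  100–135 m: Δρ/Δz = 0.138/35 = 3.9 × 10⁻³ kg m⁻⁴
  135–210 m: Δρ/Δz = 0.940/75 = 0.013 kg m⁻⁴
The largest gradient is in the 11–100 m interval — the pycnocline.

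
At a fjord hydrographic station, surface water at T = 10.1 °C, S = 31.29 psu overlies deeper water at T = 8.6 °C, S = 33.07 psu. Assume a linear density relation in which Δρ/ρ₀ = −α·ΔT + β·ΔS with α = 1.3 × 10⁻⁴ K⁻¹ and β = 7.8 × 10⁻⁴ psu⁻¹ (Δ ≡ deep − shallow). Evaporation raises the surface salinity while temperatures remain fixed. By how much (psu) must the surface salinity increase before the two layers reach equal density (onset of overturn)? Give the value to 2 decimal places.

2.03 psu

Neutral buoyancy requires −α(T_deep − T_surf) + β(S_deep − S_surf′) = 0.
S_surf′ = S_deep − (α/β)·ΔT = 33.07 − (1.3 × 10⁻⁴/7.8 × 10⁻⁴)·(-1.5) = 33.3200 psu.
Increase required: 33.3200 − 31.29 = 2.0300 psu.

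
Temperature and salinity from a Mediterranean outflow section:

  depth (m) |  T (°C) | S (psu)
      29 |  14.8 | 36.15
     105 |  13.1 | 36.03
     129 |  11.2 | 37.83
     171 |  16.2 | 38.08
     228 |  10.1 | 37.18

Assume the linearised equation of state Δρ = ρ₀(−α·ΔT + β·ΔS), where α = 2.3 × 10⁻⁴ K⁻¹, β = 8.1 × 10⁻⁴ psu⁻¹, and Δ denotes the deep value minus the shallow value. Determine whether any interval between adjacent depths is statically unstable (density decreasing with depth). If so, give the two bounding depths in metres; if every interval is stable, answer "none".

129–171 m

Evaluate Δρ/ρ₀ = −αΔT + βΔS across each adjacent pair:
  29–105 m: −αΔT+βΔS = −(2.3 × 10⁻⁴)(-1.7)+(8.1 × 10⁻⁴)(-0.12) = 2.9 × 10⁻⁴ → stable
  105–129 m: −αΔT+βΔS = −(2.3 × 10⁻⁴)(-1.9)+(8.1 × 10⁻⁴)(+1.80) = 1.9 × 10⁻³ → stable
  129–171 m: −αΔT+βΔS = −(2.3 × 10⁻⁴)(+5.0)+(8.1 × 10⁻⁴)(+0.25) = -9.5 × 10⁻⁴ → UNSTABLE
  171–228 m: −αΔT+βΔS = −(2.3 × 10⁻⁴)(-6.1)+(8.1 × 10⁻⁴)(-0.90) = 6.7 × 10⁻⁴ → stable
The 129–171 m interval has Δρ < 0: lighter water underlies denser water.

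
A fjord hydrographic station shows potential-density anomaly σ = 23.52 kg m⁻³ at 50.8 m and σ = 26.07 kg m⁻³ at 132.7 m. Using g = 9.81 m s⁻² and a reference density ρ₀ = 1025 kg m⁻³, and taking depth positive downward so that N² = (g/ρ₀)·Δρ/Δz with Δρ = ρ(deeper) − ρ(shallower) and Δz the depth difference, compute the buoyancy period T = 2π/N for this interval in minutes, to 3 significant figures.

Δρ = 1026.07 − 1023.52 = 2.55 kg m⁻³ over Δz = 132.7 − 50.8 = 81.9 m.
N² = (9.81/1025) × (2.55/81.9) = 2.9799 × 10⁻⁴ s⁻².
N = √(2.9799 × 10⁻⁴) = 0.017262 rad s⁻¹, so T = 2π/N = 363.99 s = 6.0665 min ≈ 6.07 min.

6.07 min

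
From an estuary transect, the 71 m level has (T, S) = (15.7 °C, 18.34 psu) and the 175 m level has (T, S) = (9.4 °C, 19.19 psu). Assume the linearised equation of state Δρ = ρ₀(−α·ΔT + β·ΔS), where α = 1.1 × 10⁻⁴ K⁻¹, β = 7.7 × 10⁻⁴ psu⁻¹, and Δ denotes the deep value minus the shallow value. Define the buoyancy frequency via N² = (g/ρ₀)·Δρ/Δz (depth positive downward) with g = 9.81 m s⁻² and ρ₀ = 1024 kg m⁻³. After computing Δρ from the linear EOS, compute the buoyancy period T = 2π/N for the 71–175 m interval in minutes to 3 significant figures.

ΔT = -6.3 K, ΔS = +0.85 psu (deep − shallow).
Δρ/ρ₀ = −αΔT + βΔS = 6.93 × 10⁻⁴ + 6.545 × 10⁻⁴ = 1.3475 × 10⁻³, so Δρ ≈ 1.380 kg m⁻³.
N² = (g/ρ₀)·Δρ/Δz = g·(Δρ/ρ₀)/Δz = 9.81 × 1.3475 × 10⁻³ / 104 = 1.2711 × 10⁻⁴ s⁻².
N = √(1.2711 × 10⁻⁴) = 0.011274 rad s⁻¹ → T = 2π/N = 557.32 s = 9.2887 min ≈ 9.29 min.

9.29 min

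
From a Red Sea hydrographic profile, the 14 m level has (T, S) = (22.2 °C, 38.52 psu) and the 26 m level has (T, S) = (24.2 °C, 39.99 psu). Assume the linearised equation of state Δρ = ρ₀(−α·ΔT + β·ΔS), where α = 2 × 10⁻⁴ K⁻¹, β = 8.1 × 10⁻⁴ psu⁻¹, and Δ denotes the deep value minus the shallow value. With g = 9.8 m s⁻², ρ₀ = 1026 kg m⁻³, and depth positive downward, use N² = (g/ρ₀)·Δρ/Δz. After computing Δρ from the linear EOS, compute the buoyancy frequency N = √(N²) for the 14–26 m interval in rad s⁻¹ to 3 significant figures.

0.0254 rad s⁻¹

ΔT = +2.0 K, ΔS = +1.47 psu (deep − shallow).
Δρ/ρ₀ = −αΔT + βΔS = -4.00 × 10⁻⁴ + 1.1907 × 10⁻³ = 7.907 × 10⁻⁴, so Δρ ≈ 0.8113 kg m⁻³.
N² = (g/ρ₀)·Δρ/Δz = g·(Δρ/ρ₀)/Δz = 9.8 × 7.907 × 10⁻⁴ / 12 = 6.4574 × 10⁻⁴ s⁻².
N = √(6.4574 × 10⁻⁴) = 0.025411 rad s⁻¹ ≈ 0.0254 rad s⁻¹.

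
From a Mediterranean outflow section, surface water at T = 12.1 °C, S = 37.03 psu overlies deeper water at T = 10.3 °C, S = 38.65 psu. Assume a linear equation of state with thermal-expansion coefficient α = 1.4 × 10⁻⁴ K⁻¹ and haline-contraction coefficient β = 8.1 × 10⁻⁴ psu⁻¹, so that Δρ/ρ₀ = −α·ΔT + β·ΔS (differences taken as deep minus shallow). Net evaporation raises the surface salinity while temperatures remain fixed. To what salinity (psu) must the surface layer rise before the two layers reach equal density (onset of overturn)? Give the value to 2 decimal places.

Neutral buoyancy requires −α(T_deep − T_surf) + β(S_deep − S_surf′) = 0.
S_surf′ = S_deep − (α/β)·ΔT = 38.65 − (1.4 × 10⁻⁴/8.1 × 10⁻⁴)·(-1.8) = 38.9611 psu.
Increase required: 38.9611 − 37.03 = 1.9311 psu.

38.96 psu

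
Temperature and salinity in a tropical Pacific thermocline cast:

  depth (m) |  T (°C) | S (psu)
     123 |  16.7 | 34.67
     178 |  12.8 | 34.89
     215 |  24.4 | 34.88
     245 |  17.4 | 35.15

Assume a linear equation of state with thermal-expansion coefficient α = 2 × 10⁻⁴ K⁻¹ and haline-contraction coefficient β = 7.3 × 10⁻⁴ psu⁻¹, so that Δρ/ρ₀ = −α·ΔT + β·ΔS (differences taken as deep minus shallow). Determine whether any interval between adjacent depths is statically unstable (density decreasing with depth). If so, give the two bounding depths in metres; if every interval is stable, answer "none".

Evaluate Δρ/ρ₀ = −αΔT + βΔS across each adjacent pair:
  123–178 m: −αΔT+βΔS = −(2 × 10⁻⁴)(-3.9)+(7.3 × 10⁻⁴)(+0.22) = 9.4 × 10⁻⁴ → stable
  178–215 m: −αΔT+βΔS = −(2 × 10⁻⁴)(+11.6)+(7.3 × 10⁻⁴)(-0.01) = -2.3 × 10⁻³ → UNSTABLE
  215–245 m: −αΔT+βΔS = −(2 × 10⁻⁴)(-7.0)+(7.3 × 10⁻⁴)(+0.27) = 1.6 × 10⁻³ → stable
The 178–215 m interval has Δρ < 0: lighter water underlies denser water.

178–215 m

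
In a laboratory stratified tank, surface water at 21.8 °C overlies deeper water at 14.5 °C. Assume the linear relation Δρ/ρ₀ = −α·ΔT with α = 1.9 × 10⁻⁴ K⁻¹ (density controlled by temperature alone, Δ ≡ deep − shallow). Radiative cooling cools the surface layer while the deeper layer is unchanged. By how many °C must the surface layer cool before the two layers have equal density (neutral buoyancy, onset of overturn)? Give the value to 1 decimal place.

With temperature the only control, equal density requires T_surf′ = T_deep.
T_surf′ = 14.5 °C.
Cooling required: 21.8 − 14.5 = 7.3 °C.

7.3 °C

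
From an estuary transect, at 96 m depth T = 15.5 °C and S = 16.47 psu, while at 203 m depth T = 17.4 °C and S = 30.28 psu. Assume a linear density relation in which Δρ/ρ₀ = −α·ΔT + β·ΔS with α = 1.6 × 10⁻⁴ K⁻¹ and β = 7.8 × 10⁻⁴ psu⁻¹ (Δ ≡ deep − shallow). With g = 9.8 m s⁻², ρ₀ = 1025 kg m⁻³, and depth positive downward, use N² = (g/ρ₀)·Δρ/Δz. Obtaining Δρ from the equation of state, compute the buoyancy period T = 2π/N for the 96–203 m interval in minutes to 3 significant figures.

ΔT = +1.9 K, ΔS = +13.81 psu (deep − shallow).
Δρ/ρ₀ = −αΔT + βΔS = -3.04 × 10⁻⁴ + 0.0107718 = 0.0104678, so Δρ ≈ 10.73 kg m⁻³.
N² = (g/ρ₀)·Δρ/Δz = g·(Δρ/ρ₀)/Δz = 9.8 × 0.0104678 / 107 = 9.5873 × 10⁻⁴ s⁻².
N = √(9.5873 × 10⁻⁴) = 0.030963 rad s⁻¹ → T = 2π/N = 202.93 s = 3.3822 min ≈ 3.38 min.

3.38 min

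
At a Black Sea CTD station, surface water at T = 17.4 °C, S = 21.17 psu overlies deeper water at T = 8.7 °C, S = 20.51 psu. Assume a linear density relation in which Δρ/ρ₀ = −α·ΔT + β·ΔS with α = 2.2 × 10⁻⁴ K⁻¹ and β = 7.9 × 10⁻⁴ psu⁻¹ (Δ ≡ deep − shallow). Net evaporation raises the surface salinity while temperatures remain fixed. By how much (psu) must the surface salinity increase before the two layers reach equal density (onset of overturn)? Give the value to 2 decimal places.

1.76 psu

Neutral buoyancy requires −α(T_deep − T_surf) + β(S_deep − S_surf′) = 0.
S_surf′ = S_deep − (α/β)·ΔT = 20.51 − (2.2 × 10⁻⁴/7.9 × 10⁻⁴)·(-8.7) = 22.9328 psu.
Increase required: 22.9328 − 21.17 = 1.7628 psu.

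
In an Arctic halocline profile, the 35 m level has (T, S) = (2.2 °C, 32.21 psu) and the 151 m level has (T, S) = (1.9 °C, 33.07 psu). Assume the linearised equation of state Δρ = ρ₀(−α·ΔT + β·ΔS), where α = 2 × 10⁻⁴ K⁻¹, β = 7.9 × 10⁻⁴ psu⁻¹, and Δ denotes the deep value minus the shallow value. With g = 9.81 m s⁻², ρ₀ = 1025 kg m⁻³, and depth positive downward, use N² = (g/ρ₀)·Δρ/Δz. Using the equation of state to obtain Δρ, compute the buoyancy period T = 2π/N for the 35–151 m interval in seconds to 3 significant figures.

ΔT = -0.3 K, ΔS = +0.86 psu (deep − shallow).
Δρ/ρ₀ = −αΔT + βΔS = 6.00 × 10⁻⁵ + 6.794 × 10⁻⁴ = 7.394 × 10⁻⁴, so Δρ ≈ 0.7579 kg m⁻³.
N² = (g/ρ₀)·Δρ/Δz = g·(Δρ/ρ₀)/Δz = 9.81 × 7.394 × 10⁻⁴ / 116 = 6.2530 × 10⁻⁵ s⁻².
N = √(6.2530 × 10⁻⁵) = 7.9076 × 10⁻³ rad s⁻¹ → T = 2π/N = 794.58 s ≈ 795 s.

795 s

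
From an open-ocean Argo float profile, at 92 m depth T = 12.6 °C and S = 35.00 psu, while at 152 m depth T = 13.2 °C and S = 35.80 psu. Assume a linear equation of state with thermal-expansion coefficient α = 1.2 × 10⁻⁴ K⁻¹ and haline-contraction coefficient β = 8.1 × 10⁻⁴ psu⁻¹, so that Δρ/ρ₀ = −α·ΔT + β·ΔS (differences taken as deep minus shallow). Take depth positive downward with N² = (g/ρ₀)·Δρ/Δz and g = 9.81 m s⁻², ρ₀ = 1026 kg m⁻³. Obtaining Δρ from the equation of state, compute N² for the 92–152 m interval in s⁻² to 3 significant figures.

ΔT = +0.6 K, ΔS = +0.80 psu (deep − shallow).
Δρ/ρ₀ = −αΔT + βΔS = -7.20 × 10⁻⁵ + 6.48 × 10⁻⁴ = 5.76 × 10⁻⁴, so Δρ ≈ 0.5910 kg m⁻³.
N² = (g/ρ₀)·Δρ/Δz = g·(Δρ/ρ₀)/Δz = 9.81 × 5.76 × 10⁻⁴ / 60 = 9.4176 × 10⁻⁵ s⁻² ≈ 9.42 × 10⁻⁵ s⁻².

9.42 × 10⁻⁵ s⁻²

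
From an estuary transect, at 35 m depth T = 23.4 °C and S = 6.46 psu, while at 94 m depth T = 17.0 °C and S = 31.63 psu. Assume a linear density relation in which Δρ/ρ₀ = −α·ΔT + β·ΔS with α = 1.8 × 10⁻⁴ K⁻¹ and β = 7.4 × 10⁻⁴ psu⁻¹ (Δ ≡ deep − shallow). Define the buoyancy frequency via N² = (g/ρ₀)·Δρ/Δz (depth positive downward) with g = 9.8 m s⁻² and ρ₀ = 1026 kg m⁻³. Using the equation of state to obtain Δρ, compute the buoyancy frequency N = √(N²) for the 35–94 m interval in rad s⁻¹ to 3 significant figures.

ΔT = -6.4 K, ΔS = +25.17 psu (deep − shallow).
Δρ/ρ₀ = −αΔT + βΔS = 1.152 × 10⁻³ + 0.0186258 = 0.0197778, so Δρ ≈ 20.29 kg m⁻³.
N² = (g/ρ₀)·Δρ/Δz = g·(Δρ/ρ₀)/Δz = 9.8 × 0.0197778 / 59 = 3.2851 × 10⁻³ s⁻².
N = √(3.2851 × 10⁻³) = 0.057316 rad s⁻¹ ≈ 0.0573 rad s⁻¹.

0.0573 rad s⁻¹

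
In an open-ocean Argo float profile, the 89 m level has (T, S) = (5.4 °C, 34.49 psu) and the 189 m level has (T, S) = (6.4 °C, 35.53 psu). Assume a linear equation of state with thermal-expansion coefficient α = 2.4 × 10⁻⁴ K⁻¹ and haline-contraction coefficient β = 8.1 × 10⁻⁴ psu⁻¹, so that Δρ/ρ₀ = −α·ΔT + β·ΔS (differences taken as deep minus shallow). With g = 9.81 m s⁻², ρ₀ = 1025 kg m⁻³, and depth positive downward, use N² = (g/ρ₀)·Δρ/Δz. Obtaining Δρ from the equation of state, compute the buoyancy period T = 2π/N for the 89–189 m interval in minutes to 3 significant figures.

ΔT = +1.0 K, ΔS = +1.04 psu (deep − shallow).
Δρ/ρ₀ = −αΔT + βΔS = -2.40 × 10⁻⁴ + 8.424 × 10⁻⁴ = 6.024 × 10⁻⁴, so Δρ ≈ 0.6175 kg m⁻³.
N² = (g/ρ₀)·Δρ/Δz = g·(Δρ/ρ₀)/Δz = 9.81 × 6.024 × 10⁻⁴ / 100 = 5.9095 × 10⁻⁵ s⁻².
N = √(5.9095 × 10⁻⁵) = 7.6873 × 10⁻³ rad s⁻¹ → T = 2π/N = 817.35 s = 13.623 min ≈ 13.6 min.

13.6 min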